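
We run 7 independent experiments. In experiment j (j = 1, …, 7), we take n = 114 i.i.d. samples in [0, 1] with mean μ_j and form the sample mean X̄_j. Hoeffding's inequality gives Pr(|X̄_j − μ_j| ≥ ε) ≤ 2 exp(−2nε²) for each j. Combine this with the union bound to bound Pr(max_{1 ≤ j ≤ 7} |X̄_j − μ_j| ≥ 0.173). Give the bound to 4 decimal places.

Per-experiment Hoeffding bound: 2·exp(−2·114·0.173²) = 2·exp(−6.82381) = 0.0021751.
Union bound over 7 events: 7·0.0021751 = 0.01523.

0.0152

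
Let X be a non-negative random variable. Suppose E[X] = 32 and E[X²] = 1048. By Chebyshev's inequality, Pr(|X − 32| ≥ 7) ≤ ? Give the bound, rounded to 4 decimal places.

0.4898

Var(X) = E[X²] − (E[X])² = 1048 − 1024 = 24.
Chebyshev's inequality: Pr(|X − μ| ≥ t) ≤ Var(X)/t² = 24/49 = 0.4898.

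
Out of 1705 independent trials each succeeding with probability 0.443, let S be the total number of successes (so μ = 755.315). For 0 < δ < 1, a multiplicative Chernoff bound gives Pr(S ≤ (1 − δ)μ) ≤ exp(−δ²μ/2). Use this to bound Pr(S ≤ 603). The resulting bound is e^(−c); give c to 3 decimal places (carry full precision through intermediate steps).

Write 603 = (1 − δ)μ, so δ = 1 − 603/755.315 = 0.2016576…
Then the exponent is δ²μ/2 = (μ − 603)²/(2μ) = 15.357738.

15.358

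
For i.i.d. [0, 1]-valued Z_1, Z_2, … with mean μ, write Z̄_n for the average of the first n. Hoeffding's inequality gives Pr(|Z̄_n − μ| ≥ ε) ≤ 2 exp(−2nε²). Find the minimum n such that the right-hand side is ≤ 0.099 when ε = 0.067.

335

Require 2·exp(−2nε²) ≤ 0.099, i.e. 2nε² ≥ ln(2/0.099) = 3.005783.
So n ≥ 3.005783 / (2·0.067²) = 334.794.
The smallest integer n is 335.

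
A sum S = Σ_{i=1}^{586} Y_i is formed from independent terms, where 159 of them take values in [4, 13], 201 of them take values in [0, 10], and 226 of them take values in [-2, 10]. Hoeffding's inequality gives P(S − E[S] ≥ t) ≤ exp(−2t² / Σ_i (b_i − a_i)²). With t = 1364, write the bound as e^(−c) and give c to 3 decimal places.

Σ(b_i − a_i)² = 159·9² + 201·10² + 226·12² = 65523.
c = 2t² / 65523 = 2·1364² / 65523 = 56.7891.

56.789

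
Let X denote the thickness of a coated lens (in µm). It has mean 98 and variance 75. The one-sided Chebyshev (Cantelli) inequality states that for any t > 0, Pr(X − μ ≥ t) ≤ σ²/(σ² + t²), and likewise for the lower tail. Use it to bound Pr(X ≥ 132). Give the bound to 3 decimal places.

0.061

Here σ² = 75 and t = 34, so σ² + t² = 1231.
Cantelli's bound: 75/1231 = 0.0609.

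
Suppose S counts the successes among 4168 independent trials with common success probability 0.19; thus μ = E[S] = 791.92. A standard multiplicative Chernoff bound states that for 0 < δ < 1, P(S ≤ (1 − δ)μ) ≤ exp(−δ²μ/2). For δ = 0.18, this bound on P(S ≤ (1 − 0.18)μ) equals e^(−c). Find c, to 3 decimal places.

c = δ²μ/2 = 0.18²·791.92/2 = 12.8291.

12.829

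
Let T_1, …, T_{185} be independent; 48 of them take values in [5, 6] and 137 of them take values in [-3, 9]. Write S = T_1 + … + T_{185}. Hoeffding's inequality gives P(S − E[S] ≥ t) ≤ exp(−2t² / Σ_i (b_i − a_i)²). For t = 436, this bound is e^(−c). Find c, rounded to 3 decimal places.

19.225

Σ(b_i − a_i)² = 48·1² + 137·12² = 19776.
c = 2t² / 19776 = 2·436² / 19776 = 19.2249.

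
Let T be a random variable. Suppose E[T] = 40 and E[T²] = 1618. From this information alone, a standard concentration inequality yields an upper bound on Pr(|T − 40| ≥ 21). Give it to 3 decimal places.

0.041

The first two moments determine the variance, so Chebyshev's inequality is the sharpest standard bound available.
Var(T) = E[T²] − (E[T])² = 1618 − 1600 = 18.
Chebyshev's inequality: Pr(|T − μ| ≥ t) ≤ Var(T)/t² = 18/441 = 0.0408.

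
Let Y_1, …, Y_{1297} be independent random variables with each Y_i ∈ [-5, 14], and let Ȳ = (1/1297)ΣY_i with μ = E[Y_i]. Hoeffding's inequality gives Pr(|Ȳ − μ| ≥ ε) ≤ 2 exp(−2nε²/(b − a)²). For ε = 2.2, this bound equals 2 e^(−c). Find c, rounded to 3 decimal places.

34.778

c = 2nε²/(b − a)² = 2·1297·2.2² / 19² = 34.7783.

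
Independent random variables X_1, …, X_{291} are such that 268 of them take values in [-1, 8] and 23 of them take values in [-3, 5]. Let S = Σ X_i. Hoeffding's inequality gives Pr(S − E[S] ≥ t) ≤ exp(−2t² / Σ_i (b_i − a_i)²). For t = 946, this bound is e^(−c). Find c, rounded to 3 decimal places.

77.214

Σ(b_i − a_i)² = 268·9² + 23·8² = 23180.
c = 2t² / 23180 = 2·946² / 23180 = 77.2145.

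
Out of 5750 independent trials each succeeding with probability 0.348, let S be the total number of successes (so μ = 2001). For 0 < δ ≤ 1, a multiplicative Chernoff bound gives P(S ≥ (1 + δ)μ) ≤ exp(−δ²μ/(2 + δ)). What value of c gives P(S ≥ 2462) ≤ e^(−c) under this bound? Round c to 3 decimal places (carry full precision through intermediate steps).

Write 2462 = (1 + δ)μ, so δ = 2462/2001 − 1 = 0.2303848…
Then the exponent is δ²μ/(2 + δ) = (2462 − μ)² / (μ·(2 + δ)) = 47.618418.

47.618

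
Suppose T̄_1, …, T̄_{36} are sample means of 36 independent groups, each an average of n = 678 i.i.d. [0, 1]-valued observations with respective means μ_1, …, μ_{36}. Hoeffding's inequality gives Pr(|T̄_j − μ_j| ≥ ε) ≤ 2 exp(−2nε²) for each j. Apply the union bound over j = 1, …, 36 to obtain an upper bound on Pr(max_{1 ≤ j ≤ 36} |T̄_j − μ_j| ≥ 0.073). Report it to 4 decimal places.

Per-experiment Hoeffding bound: 2·exp(−2·678·0.073²) = 2·exp(−7.22612) = 0.0014547.
Union bound over 36 events: 36·0.0014547 = 0.05237.

0.0524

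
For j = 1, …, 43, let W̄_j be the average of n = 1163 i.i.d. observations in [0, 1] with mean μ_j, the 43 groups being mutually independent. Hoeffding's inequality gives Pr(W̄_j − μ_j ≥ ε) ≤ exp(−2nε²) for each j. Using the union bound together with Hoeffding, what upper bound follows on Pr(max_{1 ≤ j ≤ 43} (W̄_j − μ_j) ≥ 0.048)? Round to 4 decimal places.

0.2023

Per-experiment Hoeffding bound: exp(−2·1163·0.048²) = exp(−5.35910) = 0.0047051.
Union bound over 43 events: 43·0.0047051 = 0.20232.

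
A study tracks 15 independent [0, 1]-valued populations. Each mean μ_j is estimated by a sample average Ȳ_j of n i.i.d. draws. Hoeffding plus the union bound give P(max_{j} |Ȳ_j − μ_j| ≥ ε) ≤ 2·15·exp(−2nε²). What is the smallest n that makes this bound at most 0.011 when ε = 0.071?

Need 2·15·exp(−2nε²) ≤ 0.011, i.e. exp(−2nε²) ≤ 0.011/30.
So 2nε² ≥ ln(30/0.011) = 7.911057.
Hence n ≥ 7.911057/(2·0.071²) = 784.671.
The smallest integer n is 785.

785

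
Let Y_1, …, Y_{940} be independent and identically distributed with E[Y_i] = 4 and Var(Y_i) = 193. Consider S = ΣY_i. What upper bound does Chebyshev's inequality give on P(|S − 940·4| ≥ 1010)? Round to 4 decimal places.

Var(S) = n·Var(Y_i) = 940·193 = 181420.
Chebyshev: P(|S − 940·4| ≥ 1010) ≤ Var(S)/1010² = 181420/1020100 = 0.1778.

0.1778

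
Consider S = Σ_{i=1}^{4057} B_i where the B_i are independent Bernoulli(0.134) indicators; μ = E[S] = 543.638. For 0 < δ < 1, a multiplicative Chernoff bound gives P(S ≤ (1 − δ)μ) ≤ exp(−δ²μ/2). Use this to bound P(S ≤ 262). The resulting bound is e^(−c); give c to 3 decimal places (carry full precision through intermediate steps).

72.953

Write 262 = (1 − δ)μ, so δ = 1 − 262/543.638 = 0.5180617…
Then the exponent is δ²μ/2 = (μ − 262)²/(2μ) = 72.952924.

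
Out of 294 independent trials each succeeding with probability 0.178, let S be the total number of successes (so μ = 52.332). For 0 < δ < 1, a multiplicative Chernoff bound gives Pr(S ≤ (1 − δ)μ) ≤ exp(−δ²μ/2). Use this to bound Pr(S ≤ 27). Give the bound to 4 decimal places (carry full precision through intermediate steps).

0.0022

Write 27 = (1 − δ)μ, so δ = 1 − 27/52.332 = 0.4840633…
Then the exponent is δ²μ/2 = (μ − 27)²/(2μ) = 6.131146.
Bound = exp(−6.131146) = 0.00217.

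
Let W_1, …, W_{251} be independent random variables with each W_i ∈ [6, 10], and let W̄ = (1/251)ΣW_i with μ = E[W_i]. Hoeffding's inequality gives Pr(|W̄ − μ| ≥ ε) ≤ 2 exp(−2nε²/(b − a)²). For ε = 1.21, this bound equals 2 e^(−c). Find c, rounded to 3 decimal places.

c = 2nε²/(b − a)² = 2·251·1.21² / 4² = 45.9361.

45.936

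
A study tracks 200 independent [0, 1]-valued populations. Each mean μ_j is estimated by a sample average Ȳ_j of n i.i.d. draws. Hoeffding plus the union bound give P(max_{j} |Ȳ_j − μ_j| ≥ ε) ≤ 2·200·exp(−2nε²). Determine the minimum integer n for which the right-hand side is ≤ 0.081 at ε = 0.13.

252

Need 2·200·exp(−2nε²) ≤ 0.081, i.e. exp(−2nε²) ≤ 0.081/400.
So 2nε² ≥ ln(400/0.081) = 8.504771.
Hence n ≥ 8.504771/(2·0.13²) = 251.620.
The smallest integer n is 252.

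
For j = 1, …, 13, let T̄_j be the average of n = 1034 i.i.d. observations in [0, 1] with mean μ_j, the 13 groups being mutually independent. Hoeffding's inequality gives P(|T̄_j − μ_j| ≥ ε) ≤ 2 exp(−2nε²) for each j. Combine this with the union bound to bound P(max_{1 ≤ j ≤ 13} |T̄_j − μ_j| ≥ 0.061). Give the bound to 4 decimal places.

Per-experiment Hoeffding bound: 2·exp(−2·1034·0.061²) = 2·exp(−7.69503) = 0.00091017.
Union bound over 13 events: 13·0.00091017 = 0.01183.

0.0118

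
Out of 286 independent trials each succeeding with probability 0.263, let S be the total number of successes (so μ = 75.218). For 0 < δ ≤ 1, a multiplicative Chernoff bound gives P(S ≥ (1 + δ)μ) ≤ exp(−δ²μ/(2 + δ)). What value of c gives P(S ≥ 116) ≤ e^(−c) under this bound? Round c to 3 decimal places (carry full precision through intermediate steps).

8.698

Write 116 = (1 + δ)μ, so δ = 116/75.218 − 1 = 0.5421841…
Then the exponent is δ²μ/(2 + δ) = (116 − μ)² / (μ·(2 + δ)) = 8.697777.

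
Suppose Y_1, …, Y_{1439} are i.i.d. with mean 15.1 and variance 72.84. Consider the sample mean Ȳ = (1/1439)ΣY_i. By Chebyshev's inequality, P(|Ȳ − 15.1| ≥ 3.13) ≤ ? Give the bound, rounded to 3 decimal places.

Var(Ȳ) = Var(Y_i)/n = 72.84/1439 = 0.050618.
Chebyshev: P(|Ȳ − 15.1| ≥ 3.13) ≤ Var(Ȳ)/(3.13)² = 72.84/(1439·3.13²) = 0.0052.

0.005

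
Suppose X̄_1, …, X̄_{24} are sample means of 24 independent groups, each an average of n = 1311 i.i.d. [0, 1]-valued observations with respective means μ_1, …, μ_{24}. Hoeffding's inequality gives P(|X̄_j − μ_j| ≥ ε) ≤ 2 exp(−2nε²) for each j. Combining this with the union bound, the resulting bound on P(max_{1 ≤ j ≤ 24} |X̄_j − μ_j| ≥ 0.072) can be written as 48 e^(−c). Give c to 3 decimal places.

13.592

Union bound over the 24 events: P(max_{1 ≤ j ≤ 24} |X̄_j − μ_j| ≥ 0.072) ≤ 24·2·exp(−2nε²) = 48 exp(−2·1311·0.072²).
So c = 2·1311·0.072² = 13.5924.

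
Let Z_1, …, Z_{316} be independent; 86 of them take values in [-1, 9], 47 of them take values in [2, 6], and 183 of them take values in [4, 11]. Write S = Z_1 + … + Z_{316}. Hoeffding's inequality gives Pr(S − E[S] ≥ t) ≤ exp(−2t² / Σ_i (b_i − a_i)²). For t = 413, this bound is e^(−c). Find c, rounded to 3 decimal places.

18.622

Σ(b_i − a_i)² = 86·10² + 47·4² + 183·7² = 18319.
c = 2t² / 18319 = 2·413² / 18319 = 18.6221.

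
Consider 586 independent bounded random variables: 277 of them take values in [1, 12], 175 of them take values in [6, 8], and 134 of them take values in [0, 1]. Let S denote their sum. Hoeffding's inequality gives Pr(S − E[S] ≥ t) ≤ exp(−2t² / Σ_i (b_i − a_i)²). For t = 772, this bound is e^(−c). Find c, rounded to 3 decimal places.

34.700

Σ(b_i − a_i)² = 277·11² + 175·2² + 134·1² = 34351.
c = 2t² / 34351 = 2·772² / 34351 = 34.6997.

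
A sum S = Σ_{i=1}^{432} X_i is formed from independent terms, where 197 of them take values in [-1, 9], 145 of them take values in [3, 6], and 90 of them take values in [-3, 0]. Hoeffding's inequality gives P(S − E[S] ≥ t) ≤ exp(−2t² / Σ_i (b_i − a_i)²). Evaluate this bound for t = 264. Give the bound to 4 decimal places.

Σ(b_i − a_i)² = 197·10² + 145·3² + 90·3² = 21815.
Exponent = 2·264² / 21815 = 6.38973.
Bound = exp(−6.38973) = 0.00168.

0.0017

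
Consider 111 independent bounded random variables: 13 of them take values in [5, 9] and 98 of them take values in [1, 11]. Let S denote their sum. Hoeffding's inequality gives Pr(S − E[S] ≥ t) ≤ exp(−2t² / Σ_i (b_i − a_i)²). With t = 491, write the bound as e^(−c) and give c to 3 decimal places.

Σ(b_i − a_i)² = 13·4² + 98·10² = 10008.
c = 2t² / 10008 = 2·491² / 10008 = 48.1777.

48.178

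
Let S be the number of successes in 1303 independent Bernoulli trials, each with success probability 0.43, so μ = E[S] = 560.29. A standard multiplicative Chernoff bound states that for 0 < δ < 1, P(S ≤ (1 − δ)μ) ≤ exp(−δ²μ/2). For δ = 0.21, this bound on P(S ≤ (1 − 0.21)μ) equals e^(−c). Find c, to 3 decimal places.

c = δ²μ/2 = 0.21²·560.29/2 = 12.3544.

12.354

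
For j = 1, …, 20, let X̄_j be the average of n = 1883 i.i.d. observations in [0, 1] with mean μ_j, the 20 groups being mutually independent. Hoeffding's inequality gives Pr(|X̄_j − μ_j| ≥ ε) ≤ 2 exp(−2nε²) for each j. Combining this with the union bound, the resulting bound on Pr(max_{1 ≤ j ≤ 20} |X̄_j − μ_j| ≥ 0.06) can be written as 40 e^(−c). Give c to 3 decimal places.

13.558

Union bound over the 20 events: Pr(max_{1 ≤ j ≤ 20} |X̄_j − μ_j| ≥ 0.06) ≤ 20·2·exp(−2nε²) = 40 exp(−2·1883·0.06²).
So c = 2·1883·0.06² = 13.5576.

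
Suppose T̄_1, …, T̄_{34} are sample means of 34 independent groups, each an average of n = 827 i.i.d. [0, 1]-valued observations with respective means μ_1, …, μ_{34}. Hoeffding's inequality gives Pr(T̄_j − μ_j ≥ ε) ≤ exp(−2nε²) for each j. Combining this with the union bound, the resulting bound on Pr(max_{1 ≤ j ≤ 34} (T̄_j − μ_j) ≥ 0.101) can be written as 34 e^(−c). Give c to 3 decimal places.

16.872

Union bound over the 34 events: Pr(max_{1 ≤ j ≤ 34} (T̄_j − μ_j) ≥ 0.101) ≤ 34·exp(−2nε²) = 34 exp(−2·827·0.101²).
So c = 2·827·0.101² = 16.8725.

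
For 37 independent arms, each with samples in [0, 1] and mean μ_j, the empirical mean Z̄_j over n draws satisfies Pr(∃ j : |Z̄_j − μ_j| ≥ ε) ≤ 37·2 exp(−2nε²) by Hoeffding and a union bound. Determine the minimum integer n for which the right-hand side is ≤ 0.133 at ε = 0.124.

Need 2·37·exp(−2nε²) ≤ 0.133, i.e. exp(−2nε²) ≤ 0.133/74.
So 2nε² ≥ ln(74/0.133) = 6.321471.
Hence n ≥ 6.321471/(2·0.124²) = 205.563.
The smallest integer n is 206.

206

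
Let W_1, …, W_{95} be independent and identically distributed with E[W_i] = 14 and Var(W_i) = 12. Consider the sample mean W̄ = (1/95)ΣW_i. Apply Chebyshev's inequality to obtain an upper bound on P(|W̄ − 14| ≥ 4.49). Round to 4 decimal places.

Var(W̄) = Var(W_i)/n = 12/95 = 0.12632.
Chebyshev: P(|W̄ − 14| ≥ 4.49) ≤ Var(W̄)/(4.49)² = 12/(95·4.49²) = 0.0063.

0.0063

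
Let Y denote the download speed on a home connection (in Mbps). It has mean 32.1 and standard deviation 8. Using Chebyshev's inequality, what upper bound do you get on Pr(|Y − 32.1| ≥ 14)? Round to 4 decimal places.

0.3265

Chebyshev: Pr(|Y − μ| ≥ t) ≤ Var(Y)/t².
Var(Y) = σ² = 8² = 64.
Bound = 64 / 196 = 0.3265.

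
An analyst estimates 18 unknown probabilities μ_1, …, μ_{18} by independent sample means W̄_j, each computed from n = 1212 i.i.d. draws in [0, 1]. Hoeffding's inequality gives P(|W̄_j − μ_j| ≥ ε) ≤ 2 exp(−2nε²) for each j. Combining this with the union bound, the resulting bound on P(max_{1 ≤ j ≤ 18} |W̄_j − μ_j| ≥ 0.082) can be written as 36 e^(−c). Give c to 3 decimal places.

Union bound over the 18 events: P(max_{1 ≤ j ≤ 18} |W̄_j − μ_j| ≥ 0.082) ≤ 18·2·exp(−2nε²) = 36 exp(−2·1212·0.082²).
So c = 2·1212·0.082² = 16.2990.

16.299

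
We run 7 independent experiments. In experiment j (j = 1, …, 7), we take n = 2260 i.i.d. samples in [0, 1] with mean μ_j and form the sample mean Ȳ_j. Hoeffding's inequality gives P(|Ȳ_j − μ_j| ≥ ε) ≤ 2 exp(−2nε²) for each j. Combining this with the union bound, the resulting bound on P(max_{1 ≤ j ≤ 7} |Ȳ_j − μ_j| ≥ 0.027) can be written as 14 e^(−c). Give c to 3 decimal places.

Union bound over the 7 events: P(max_{1 ≤ j ≤ 7} |Ȳ_j − μ_j| ≥ 0.027) ≤ 7·2·exp(−2nε²) = 14 exp(−2·2260·0.027²).
So c = 2·2260·0.027² = 3.2951.

3.295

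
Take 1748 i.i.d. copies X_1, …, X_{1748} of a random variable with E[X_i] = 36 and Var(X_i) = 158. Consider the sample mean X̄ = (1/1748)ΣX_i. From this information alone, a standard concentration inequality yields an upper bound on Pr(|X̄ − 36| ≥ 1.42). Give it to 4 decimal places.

With mean and variance of each term known, Chebyshev's inequality bounds the deviation of the sum (or sample mean).
Var(X̄) = Var(X_i)/n = 158/1748 = 0.090389.
Chebyshev: Pr(|X̄ − 36| ≥ 1.42) ≤ Var(X̄)/(1.42)² = 158/(1748·1.42²) = 0.0448.

0.0448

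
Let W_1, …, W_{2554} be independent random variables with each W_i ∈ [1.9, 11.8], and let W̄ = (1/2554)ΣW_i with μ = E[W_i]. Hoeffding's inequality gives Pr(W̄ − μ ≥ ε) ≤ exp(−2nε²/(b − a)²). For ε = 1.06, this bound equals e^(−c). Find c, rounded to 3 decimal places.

c = 2nε²/(b − a)² = 2·2554·1.06² / 9.9² = 58.5588.

58.559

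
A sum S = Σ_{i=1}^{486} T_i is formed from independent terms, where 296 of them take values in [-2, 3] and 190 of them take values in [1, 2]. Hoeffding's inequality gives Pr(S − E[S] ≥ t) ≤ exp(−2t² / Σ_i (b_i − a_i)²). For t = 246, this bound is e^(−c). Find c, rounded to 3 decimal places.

Σ(b_i − a_i)² = 296·5² + 190·1² = 7590.
c = 2t² / 7590 = 2·246² / 7590 = 15.9462.

15.946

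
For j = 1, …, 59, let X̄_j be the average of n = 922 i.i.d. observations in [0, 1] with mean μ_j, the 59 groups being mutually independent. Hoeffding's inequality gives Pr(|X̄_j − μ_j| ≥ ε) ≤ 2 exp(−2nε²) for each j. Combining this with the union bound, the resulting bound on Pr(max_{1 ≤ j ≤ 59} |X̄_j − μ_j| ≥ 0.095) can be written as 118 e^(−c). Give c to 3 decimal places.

Union bound over the 59 events: Pr(max_{1 ≤ j ≤ 59} |X̄_j − μ_j| ≥ 0.095) ≤ 59·2·exp(−2nε²) = 118 exp(−2·922·0.095²).
So c = 2·922·0.095² = 16.6421.

16.642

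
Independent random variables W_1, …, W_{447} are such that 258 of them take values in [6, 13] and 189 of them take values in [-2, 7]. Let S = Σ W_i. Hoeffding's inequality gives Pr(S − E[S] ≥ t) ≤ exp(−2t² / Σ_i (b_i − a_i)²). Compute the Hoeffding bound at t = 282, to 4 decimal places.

Σ(b_i − a_i)² = 258·7² + 189·9² = 27951.
Exponent = 2·282² / 27951 = 5.69024.
Bound = exp(−5.69024) = 0.00338.

0.0034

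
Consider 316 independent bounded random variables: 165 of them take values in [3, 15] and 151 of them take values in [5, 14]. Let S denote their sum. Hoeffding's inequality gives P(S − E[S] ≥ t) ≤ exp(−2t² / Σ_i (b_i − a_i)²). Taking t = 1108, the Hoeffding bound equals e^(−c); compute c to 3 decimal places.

Σ(b_i − a_i)² = 165·12² + 151·9² = 35991.
c = 2t² / 35991 = 2·1108² / 35991 = 68.2206.

68.221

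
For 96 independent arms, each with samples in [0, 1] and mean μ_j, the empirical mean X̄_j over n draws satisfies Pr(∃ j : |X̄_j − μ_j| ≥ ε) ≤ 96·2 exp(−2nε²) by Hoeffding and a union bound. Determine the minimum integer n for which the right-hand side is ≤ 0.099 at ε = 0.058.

Need 2·96·exp(−2nε²) ≤ 0.099, i.e. exp(−2nε²) ≤ 0.099/192.
So 2nε² ≥ ln(192/0.099) = 7.570131.
Hence n ≥ 7.570131/(2·0.058²) = 1125.168.
The smallest integer n is 1126.

1126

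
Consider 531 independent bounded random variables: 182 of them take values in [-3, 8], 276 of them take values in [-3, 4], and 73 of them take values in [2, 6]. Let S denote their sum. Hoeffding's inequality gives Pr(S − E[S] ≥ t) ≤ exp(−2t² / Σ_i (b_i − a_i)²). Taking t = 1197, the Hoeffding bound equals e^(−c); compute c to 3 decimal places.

78.052

Σ(b_i − a_i)² = 182·11² + 276·7² + 73·4² = 36714.
c = 2t² / 36714 = 2·1197² / 36714 = 78.0525.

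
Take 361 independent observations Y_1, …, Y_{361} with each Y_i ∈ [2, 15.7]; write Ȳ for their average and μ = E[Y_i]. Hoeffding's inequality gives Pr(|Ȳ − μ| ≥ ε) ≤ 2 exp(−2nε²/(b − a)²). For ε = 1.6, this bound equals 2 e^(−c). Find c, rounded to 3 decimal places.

9.848

c = 2nε²/(b − a)² = 2·361·1.6² / 13.7² = 9.8477.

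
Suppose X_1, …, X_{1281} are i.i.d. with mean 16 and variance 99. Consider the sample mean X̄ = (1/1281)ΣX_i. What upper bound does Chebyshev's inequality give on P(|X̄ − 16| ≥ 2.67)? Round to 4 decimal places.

Var(X̄) = Var(X_i)/n = 99/1281 = 0.077283.
Chebyshev: P(|X̄ − 16| ≥ 2.67) ≤ Var(X̄)/(2.67)² = 99/(1281·2.67²) = 0.0108.

0.0108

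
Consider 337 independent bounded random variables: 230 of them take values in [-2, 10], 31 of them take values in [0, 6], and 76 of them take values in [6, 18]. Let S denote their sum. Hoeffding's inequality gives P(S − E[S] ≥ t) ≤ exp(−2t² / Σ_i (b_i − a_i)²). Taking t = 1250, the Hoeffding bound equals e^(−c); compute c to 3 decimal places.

Σ(b_i − a_i)² = 230·12² + 31·6² + 76·12² = 45180.
c = 2t² / 45180 = 2·1250² / 45180 = 69.1678.

69.168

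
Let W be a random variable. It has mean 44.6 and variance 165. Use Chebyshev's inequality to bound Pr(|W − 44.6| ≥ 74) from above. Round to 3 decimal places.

Chebyshev: Pr(|W − μ| ≥ t) ≤ Var(W)/t².
Bound = 165 / 5476 = 0.0301.

0.030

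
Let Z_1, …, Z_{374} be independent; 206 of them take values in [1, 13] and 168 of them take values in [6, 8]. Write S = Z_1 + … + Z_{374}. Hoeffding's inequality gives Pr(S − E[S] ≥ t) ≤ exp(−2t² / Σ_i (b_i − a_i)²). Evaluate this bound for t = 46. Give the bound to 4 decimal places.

0.8698

Σ(b_i − a_i)² = 206·12² + 168·2² = 30336.
Exponent = 2·46² / 30336 = 0.13950.
Bound = exp(−0.13950) = 0.86979.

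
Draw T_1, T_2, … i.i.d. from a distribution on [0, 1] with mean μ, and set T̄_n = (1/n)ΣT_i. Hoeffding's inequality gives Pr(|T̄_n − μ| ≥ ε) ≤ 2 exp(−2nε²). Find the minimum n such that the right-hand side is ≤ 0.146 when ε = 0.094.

Require 2·exp(−2nε²) ≤ 0.146, i.e. 2nε² ≥ ln(2/0.146) = 2.617296.
So n ≥ 2.617296 / (2·0.094²) = 148.104.
The smallest integer n is 149.

149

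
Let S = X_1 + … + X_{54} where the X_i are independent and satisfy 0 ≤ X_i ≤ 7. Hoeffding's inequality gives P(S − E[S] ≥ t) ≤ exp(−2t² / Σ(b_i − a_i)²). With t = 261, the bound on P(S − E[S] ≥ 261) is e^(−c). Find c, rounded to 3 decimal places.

Σ(b_i − a_i)² = 54·(7)² = 2646.
c = 2t²/2646 = 2·261²/2646 = 51.4898.

51.490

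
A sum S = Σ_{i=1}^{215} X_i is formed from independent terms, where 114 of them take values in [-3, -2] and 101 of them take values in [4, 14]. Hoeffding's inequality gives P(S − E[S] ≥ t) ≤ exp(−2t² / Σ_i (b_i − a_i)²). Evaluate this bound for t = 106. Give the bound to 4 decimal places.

Σ(b_i − a_i)² = 114·1² + 101·10² = 10214.
Exponent = 2·106² / 10214 = 2.20012.
Bound = exp(−2.20012) = 0.11079.

0.1108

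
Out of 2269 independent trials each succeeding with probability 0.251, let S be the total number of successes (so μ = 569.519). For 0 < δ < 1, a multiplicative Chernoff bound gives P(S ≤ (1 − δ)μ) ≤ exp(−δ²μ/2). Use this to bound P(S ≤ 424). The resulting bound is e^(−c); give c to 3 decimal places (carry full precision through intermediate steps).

18.591

Write 424 = (1 − δ)μ, so δ = 1 − 424/569.519 = 0.2555121…
Then the exponent is δ²μ/2 = (μ − 424)²/(2μ) = 18.590933.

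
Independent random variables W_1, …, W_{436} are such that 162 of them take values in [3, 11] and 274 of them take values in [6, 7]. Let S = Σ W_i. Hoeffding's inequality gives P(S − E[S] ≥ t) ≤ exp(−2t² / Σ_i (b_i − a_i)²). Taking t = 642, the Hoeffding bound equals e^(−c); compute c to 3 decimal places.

77.460

Σ(b_i − a_i)² = 162·8² + 274·1² = 10642.
c = 2t² / 10642 = 2·642² / 10642 = 77.4599.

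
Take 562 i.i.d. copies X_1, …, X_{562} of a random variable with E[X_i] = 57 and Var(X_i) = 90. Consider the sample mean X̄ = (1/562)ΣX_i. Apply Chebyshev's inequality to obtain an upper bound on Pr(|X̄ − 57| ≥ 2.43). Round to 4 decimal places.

0.0271

Var(X̄) = Var(X_i)/n = 90/562 = 0.16014.
Chebyshev: Pr(|X̄ − 57| ≥ 2.43) ≤ Var(X̄)/(2.43)² = 90/(562·2.43²) = 0.0271.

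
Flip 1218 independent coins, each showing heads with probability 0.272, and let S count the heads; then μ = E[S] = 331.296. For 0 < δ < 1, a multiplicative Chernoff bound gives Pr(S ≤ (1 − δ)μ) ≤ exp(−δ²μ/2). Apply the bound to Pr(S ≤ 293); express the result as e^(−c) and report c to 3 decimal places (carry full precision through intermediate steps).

2.213

Write 293 = (1 − δ)μ, so δ = 1 − 293/331.296 = 0.1155945…
Then the exponent is δ²μ/2 = (μ − 293)²/(2μ) = 2.213404.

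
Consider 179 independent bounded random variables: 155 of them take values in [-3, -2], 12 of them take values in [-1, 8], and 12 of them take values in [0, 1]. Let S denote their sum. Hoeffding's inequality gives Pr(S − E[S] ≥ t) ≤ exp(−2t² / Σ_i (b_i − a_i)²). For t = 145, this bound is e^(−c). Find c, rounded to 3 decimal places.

Σ(b_i − a_i)² = 155·1² + 12·9² + 12·1² = 1139.
c = 2t² / 1139 = 2·145² / 1139 = 36.9183.

36.918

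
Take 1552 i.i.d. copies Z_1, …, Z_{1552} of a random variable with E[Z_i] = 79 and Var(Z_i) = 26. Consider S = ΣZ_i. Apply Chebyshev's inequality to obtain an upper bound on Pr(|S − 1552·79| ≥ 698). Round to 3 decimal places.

0.083

Var(S) = n·Var(Z_i) = 1552·26 = 40352.
Chebyshev: Pr(|S − 1552·79| ≥ 698) ≤ Var(S)/698² = 40352/487204 = 0.0828.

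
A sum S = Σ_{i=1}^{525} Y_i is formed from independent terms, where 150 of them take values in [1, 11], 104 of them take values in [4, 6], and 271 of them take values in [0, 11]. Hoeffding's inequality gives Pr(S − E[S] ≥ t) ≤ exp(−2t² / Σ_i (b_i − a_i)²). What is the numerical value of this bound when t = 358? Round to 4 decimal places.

0.0049

Σ(b_i − a_i)² = 150·10² + 104·2² + 271·11² = 48207.
Exponent = 2·358² / 48207 = 5.31724.
Bound = exp(−5.31724) = 0.00491.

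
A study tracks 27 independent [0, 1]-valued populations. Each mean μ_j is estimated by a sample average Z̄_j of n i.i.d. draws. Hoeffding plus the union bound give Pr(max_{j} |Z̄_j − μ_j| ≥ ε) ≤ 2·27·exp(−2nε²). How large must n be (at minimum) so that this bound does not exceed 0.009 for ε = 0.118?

313

Need 2·27·exp(−2nε²) ≤ 0.009, i.e. exp(−2nε²) ≤ 0.009/54.
So 2nε² ≥ ln(54/0.009) = 8.699515.
Hence n ≥ 8.699515/(2·0.118²) = 312.393.
The smallest integer n is 313.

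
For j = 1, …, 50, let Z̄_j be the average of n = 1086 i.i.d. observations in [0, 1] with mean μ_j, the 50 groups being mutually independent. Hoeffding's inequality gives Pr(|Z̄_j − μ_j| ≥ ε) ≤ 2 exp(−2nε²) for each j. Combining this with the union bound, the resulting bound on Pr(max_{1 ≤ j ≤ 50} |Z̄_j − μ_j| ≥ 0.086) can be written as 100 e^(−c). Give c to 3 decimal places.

Union bound over the 50 events: Pr(max_{1 ≤ j ≤ 50} |Z̄_j − μ_j| ≥ 0.086) ≤ 50·2·exp(−2nε²) = 100 exp(−2·1086·0.086²).
So c = 2·1086·0.086² = 16.0641.

16.064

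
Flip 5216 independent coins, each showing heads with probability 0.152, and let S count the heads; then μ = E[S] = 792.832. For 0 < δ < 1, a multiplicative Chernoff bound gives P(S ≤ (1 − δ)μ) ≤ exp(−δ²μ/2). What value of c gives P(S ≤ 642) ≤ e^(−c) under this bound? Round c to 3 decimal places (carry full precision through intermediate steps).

14.347

Write 642 = (1 − δ)μ, so δ = 1 − 642/792.832 = 0.1902446…
Then the exponent is δ²μ/2 = (μ − 642)²/(2μ) = 14.347486.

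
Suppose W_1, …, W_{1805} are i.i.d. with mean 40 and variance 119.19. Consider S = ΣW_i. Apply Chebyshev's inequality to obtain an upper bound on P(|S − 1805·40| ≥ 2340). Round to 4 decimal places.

Var(S) = n·Var(W_i) = 1805·119.19 = 215137.95.
Chebyshev: P(|S − 1805·40| ≥ 2340) ≤ Var(S)/2340² = 215137.95/5475600 = 0.0393.

0.0393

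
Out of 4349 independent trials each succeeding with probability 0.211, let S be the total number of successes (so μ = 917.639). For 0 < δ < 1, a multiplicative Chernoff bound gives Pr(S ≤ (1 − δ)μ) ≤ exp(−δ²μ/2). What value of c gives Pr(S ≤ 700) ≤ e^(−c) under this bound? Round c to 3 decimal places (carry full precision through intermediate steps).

25.809

Write 700 = (1 − δ)μ, so δ = 1 − 700/917.639 = 0.2371728…
Then the exponent is δ²μ/2 = (μ − 700)²/(2μ) = 25.809024.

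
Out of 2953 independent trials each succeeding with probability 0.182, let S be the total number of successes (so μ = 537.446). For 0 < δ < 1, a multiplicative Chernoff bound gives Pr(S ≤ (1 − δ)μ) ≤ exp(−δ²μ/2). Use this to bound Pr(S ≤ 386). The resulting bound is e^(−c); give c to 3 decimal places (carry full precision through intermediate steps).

21.338

Write 386 = (1 − δ)μ, so δ = 1 − 386/537.446 = 0.2817883…
Then the exponent is δ²μ/2 = (μ − 386)²/(2μ) = 21.337856.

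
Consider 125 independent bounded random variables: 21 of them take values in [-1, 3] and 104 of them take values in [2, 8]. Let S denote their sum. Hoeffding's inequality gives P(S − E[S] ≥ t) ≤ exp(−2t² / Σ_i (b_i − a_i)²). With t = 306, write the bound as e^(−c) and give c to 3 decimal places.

Σ(b_i − a_i)² = 21·4² + 104·6² = 4080.
c = 2t² / 4080 = 2·306² / 4080 = 45.9000.

45.900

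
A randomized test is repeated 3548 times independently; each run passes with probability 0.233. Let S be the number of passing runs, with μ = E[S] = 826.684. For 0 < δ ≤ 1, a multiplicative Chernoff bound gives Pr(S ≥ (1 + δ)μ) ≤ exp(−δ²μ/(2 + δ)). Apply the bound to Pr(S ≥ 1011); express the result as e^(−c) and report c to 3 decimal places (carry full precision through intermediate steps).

Write 1011 = (1 + δ)μ, so δ = 1011/826.684 − 1 = 0.2229582…
Then the exponent is δ²μ/(2 + δ) = (1011 − μ)² / (μ·(2 + δ)) = 18.486523.

18.487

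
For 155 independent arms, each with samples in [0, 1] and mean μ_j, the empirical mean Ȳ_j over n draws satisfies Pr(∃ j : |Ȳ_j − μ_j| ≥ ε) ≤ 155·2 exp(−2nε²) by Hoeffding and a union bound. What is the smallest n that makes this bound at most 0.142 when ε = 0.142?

191

Need 2·155·exp(−2nε²) ≤ 0.142, i.e. exp(−2nε²) ≤ 0.142/310.
So 2nε² ≥ ln(310/0.142) = 7.688501.
Hence n ≥ 7.688501/(2·0.142²) = 190.649.
The smallest integer n is 191.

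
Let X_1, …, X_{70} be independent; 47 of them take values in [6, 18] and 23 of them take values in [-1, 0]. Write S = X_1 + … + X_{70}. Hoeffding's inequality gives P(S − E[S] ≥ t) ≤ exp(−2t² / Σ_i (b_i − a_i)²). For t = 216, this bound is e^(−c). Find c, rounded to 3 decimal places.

Σ(b_i − a_i)² = 47·12² + 23·1² = 6791.
c = 2t² / 6791 = 2·216² / 6791 = 13.7405.

13.741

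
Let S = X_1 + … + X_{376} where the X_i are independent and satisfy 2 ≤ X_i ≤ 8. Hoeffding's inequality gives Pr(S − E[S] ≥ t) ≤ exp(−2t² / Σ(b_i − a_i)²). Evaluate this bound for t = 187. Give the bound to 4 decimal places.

0.0057

Σ(b_i − a_i)² = 376·(6)² = 13536.
Exponent = 2·187²/13536 = 5.1668.
Bound = exp(−5.1668) = 0.00570.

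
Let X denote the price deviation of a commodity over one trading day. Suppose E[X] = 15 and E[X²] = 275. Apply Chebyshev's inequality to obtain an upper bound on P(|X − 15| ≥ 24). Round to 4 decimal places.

Var(X) = E[X²] − (E[X])² = 275 − 225 = 50.
Chebyshev's inequality: P(|X − μ| ≥ t) ≤ Var(X)/t² = 50/576 = 0.0868.

0.0868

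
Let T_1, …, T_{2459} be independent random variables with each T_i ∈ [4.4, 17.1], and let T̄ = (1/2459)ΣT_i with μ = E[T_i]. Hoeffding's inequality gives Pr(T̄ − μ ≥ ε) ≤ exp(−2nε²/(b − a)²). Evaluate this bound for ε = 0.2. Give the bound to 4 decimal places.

Exponent: 2nε²/(b − a)² = 2·2459·0.2² / 12.7² = 1.21967.
Bound = exp(−1.21967) = 0.29533.

0.2953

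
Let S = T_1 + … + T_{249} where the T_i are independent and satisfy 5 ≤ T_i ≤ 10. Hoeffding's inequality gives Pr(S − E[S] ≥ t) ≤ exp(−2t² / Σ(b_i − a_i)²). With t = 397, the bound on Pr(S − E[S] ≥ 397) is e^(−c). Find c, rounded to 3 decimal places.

Σ(b_i − a_i)² = 249·(5)² = 6225.
c = 2t²/6225 = 2·397²/6225 = 50.6374.

50.637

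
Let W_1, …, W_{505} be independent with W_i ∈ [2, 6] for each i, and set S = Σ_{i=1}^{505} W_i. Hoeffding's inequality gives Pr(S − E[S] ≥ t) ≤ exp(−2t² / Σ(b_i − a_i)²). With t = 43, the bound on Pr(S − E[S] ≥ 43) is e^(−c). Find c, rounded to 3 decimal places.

0.458

Σ(b_i − a_i)² = 505·(4)² = 8080.
c = 2t²/8080 = 2·43²/8080 = 0.4577.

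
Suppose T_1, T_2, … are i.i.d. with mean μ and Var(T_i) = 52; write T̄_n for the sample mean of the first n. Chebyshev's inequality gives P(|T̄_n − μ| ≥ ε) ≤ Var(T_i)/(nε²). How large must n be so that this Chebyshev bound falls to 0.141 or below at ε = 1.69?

130

Require 52/(n·1.69²) ≤ 0.141, i.e. n ≥ 52/(0.141·1.69²) = 129.125.
The smallest integer n is 130.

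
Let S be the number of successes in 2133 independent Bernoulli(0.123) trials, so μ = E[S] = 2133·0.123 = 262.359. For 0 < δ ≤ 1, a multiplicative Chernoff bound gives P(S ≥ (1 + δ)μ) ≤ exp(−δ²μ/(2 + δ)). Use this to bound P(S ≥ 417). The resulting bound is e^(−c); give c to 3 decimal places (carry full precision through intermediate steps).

35.201

Write 417 = (1 + δ)μ, so δ = 417/262.359 − 1 = 0.5894252…
Then the exponent is δ²μ/(2 + δ) = (417 − μ)² / (μ·(2 + δ)) = 35.200592.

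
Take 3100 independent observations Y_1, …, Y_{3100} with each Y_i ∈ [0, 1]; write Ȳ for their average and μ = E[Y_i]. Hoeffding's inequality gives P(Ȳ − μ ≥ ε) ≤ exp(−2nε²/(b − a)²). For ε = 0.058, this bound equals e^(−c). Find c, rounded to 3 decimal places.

c = 2nε²/(b − a)² = 2·3100·0.058² / 1² = 20.8568.

20.857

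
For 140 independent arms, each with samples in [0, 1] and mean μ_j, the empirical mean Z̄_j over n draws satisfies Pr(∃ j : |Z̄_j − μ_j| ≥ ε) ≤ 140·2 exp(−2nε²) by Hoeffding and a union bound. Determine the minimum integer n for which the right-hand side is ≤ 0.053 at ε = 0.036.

3308

Need 2·140·exp(−2nε²) ≤ 0.053, i.e. exp(−2nε²) ≤ 0.053/280.
So 2nε² ≥ ln(280/0.053) = 8.572253.
Hence n ≥ 8.572253/(2·0.036²) = 3307.196.
The smallest integer n is 3308.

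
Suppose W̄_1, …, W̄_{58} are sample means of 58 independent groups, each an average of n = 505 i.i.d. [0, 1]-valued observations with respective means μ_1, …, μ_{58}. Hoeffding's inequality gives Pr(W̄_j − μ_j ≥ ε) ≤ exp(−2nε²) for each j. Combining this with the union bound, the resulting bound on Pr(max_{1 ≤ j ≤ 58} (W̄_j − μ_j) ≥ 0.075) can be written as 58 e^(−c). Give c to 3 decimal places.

Union bound over the 58 events: Pr(max_{1 ≤ j ≤ 58} (W̄_j − μ_j) ≥ 0.075) ≤ 58·exp(−2nε²) = 58 exp(−2·505·0.075²).
So c = 2·505·0.075² = 5.6813.

5.681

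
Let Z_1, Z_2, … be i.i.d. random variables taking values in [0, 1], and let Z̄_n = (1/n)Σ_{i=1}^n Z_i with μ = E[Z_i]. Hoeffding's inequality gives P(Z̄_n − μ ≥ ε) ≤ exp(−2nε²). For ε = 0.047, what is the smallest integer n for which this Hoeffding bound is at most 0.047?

693

Require exp(−2nε²) ≤ 0.047, i.e. 2nε² ≥ ln(1/0.047) = 3.057608.
So n ≥ 3.057608 / (2·0.047²) = 692.080.
The smallest integer n is 693.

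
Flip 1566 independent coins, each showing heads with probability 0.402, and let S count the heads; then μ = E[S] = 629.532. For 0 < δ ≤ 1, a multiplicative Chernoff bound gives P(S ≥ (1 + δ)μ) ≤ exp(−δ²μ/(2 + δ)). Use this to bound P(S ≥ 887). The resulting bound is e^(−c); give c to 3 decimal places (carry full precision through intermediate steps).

Write 887 = (1 + δ)μ, so δ = 887/629.532 − 1 = 0.4089832…
Then the exponent is δ²μ/(2 + δ) = (887 − μ)² / (μ·(2 + δ)) = 43.711423.

43.711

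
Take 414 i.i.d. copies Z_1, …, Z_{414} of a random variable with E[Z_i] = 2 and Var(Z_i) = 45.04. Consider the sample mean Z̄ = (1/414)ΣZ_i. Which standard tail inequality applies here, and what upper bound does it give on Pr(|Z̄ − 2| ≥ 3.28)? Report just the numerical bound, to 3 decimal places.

With mean and variance of each term known, Chebyshev's inequality bounds the deviation of the sum (or sample mean).
Var(Z̄) = Var(Z_i)/n = 45.04/414 = 0.10879.
Chebyshev: Pr(|Z̄ − 2| ≥ 3.28) ≤ Var(Z̄)/(3.28)² = 45.04/(414·3.28²) = 0.0101.

0.010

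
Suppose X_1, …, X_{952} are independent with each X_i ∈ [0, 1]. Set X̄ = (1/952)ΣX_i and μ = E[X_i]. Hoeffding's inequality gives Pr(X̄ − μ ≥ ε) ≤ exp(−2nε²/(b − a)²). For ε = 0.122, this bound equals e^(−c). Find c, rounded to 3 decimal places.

c = 2nε²/(b − a)² = 2·952·0.122² / 1² = 28.3391.

28.339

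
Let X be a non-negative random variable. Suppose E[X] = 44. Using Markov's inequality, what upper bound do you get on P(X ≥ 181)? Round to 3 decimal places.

Markov's inequality: for a non-negative random variable, P(X ≥ a) ≤ E[X]/a.
Here E[X] = 44 and a = 181, so the bound is 44/181 = 0.2431.

0.243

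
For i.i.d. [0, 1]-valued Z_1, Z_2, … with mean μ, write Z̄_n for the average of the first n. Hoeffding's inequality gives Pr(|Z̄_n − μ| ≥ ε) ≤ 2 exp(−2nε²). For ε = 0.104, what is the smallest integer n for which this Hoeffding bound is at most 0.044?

Require 2·exp(−2nε²) ≤ 0.044, i.e. 2nε² ≥ ln(2/0.044) = 3.816713.
So n ≥ 3.816713 / (2·0.104²) = 176.438.
The smallest integer n is 177.

177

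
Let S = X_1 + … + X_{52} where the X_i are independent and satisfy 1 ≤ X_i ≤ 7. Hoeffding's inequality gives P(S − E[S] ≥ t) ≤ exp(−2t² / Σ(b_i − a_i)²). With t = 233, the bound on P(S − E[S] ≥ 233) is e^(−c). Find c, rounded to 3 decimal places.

Σ(b_i − a_i)² = 52·(6)² = 1872.
c = 2t²/1872 = 2·233²/1872 = 58.0011.

58.001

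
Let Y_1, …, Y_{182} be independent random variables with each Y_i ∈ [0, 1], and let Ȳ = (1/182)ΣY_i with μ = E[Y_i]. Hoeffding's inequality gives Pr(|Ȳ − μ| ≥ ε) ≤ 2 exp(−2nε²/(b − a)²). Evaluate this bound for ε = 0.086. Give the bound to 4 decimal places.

0.1355

Exponent: 2nε²/(b − a)² = 2·182·0.086² / 1² = 2.69214.
Bound = 2·exp(−2.69214) = 0.13547.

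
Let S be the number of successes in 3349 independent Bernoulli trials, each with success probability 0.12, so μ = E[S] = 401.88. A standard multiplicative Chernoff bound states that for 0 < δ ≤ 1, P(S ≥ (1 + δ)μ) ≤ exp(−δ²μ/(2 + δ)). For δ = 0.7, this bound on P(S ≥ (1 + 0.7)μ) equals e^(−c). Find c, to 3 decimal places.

72.934

c = δ²μ/(2 + δ) = 0.7²·401.88/(2 + 0.7) = 72.9338.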